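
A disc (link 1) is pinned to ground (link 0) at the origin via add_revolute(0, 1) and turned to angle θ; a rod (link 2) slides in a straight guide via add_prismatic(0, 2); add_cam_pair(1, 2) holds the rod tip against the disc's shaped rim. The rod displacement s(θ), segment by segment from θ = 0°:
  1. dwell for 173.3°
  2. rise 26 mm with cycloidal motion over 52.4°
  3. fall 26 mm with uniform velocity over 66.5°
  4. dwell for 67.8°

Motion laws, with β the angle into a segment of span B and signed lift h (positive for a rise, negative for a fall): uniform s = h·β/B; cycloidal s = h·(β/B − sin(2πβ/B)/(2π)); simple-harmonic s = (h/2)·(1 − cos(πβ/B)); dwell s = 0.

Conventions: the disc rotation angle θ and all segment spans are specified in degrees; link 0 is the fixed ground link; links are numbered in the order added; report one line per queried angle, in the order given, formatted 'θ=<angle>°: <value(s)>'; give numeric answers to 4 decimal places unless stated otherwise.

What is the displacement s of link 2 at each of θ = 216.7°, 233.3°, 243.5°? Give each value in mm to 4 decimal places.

segment 1 (0° to 173.3°, dwell): s unchanged at 0.0000
θ = 216.7° falls in segment 2 (173.3° to 225.7°, cycloidal, h = 26): β = 216.7 − 173.3 = 43.4°, B = 52.4°; Δs = 26·(0.8282 − sin(2π·0.8282)/(2π)) = 25.1823; s = 0.0000 + 25.1823 = 25.1823
segment 2 (173.3° to 225.7°, cycloidal, h = 26) is passed completely: s = 0.0000 + (26) = 26.0000
θ = 233.3° falls in segment 3 (225.7° to 292.2°, uniform, h = -26): β = 233.3 − 225.7 = 7.6°, B = 66.5°; Δs = -26·7.6/66.5 = -2.9714; s = 26.0000 − 2.9714 = 23.0286
θ = 243.5° falls in segment 3 (225.7° to 292.2°, uniform, h = -26): β = 243.5 − 225.7 = 17.8°, B = 66.5°; Δs = -26·17.8/66.5 = -6.9594; s = 26.0000 − 6.9594 = 19.0406

θ=216.7°: 25.1823
θ=233.3°: 23.0286
θ=243.5°: 19.0406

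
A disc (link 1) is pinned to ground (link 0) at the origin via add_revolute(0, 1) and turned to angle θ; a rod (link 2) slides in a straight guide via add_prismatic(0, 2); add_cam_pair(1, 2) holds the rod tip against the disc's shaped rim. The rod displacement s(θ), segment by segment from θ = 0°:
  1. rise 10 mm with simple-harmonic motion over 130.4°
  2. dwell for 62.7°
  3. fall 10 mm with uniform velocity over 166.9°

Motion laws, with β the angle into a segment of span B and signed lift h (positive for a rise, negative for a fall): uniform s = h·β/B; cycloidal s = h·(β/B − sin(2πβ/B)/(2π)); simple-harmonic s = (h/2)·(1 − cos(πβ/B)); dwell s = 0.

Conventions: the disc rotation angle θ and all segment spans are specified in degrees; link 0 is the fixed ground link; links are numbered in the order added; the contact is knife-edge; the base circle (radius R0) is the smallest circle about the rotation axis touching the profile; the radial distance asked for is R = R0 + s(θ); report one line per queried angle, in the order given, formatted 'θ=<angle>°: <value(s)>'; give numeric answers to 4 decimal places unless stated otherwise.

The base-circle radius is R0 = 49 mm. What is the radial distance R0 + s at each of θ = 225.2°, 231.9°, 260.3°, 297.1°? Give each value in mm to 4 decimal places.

segment 1 (0° to 130.4°, simple-harmonic, h = 10) is passed completely: s = 0.0000 + (10) = 10.0000
segment 2 (130.4° to 193.1°, dwell): s unchanged at 10.0000
θ = 225.2° falls in segment 3 (193.1° to 360°, uniform, h = -10): β = 225.2 − 193.1 = 32.1°, B = 166.9°; Δs = -10·32.1/166.9 = -1.9233; s = 10.0000 − 1.9233 = 8.0767
θ = 231.9° falls in segment 3 (193.1° to 360°, uniform, h = -10): β = 231.9 − 193.1 = 38.8°, B = 166.9°; Δs = -10·38.8/166.9 = -2.3247; s = 10.0000 − 2.3247 = 7.6753
θ = 260.3° falls in segment 3 (193.1° to 360°, uniform, h = -10): β = 260.3 − 193.1 = 67.2°, B = 166.9°; Δs = -10·67.2/166.9 = -4.0264; s = 10.0000 − 4.0264 = 5.9736
θ = 297.1° falls in segment 3 (193.1° to 360°, uniform, h = -10): β = 297.1 − 193.1 = 104°, B = 166.9°; Δs = -10·104/166.9 = -6.2313; s = 10.0000 − 6.2313 = 3.7687
θ=225.2°: R = R0 + s = 49 + 8.0767 = 57.0767
θ=231.9°: R = R0 + s = 49 + 7.6753 = 56.6753
θ=260.3°: R = R0 + s = 49 + 5.9736 = 54.9736
θ=297.1°: R = R0 + s = 49 + 3.7687 = 52.7687

θ=225.2°: 57.0767
θ=231.9°: 56.6753
θ=260.3°: 54.9736
θ=297.1°: 52.7687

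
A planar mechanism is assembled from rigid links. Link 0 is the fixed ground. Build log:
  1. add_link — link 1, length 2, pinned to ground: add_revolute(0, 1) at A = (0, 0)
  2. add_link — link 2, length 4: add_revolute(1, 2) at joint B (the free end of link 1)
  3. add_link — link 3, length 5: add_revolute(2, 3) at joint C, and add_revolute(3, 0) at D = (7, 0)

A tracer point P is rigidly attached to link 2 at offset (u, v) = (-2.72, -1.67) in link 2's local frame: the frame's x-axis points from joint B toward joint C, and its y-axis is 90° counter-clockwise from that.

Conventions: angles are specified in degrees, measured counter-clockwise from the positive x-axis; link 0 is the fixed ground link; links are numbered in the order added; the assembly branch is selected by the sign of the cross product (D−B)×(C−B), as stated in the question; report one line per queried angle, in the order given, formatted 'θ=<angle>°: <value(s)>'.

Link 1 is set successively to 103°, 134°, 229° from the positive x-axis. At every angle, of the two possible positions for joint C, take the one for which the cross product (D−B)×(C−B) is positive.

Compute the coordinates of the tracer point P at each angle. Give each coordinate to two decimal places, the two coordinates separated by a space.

A=(0,0), D=(7.00,0)
θ=103°: B = A + 2.00·(cos103°, sin103°) = (-0.4499, 1.9487)
θ=103°: |BD| = 7.7006
θ=103°: circle(B,4.00) ∩ circle(D,5.00): a=3.2659, h=2.3095
θ=103°:   candidates: C₊=(3.2942,3.3566) cross=17.785; C₋=(2.1252,-1.1121) cross=-17.785
θ=103°:   branch + wants cross > 0 → take C=(3.2942,3.3566) (cross=17.785)
θ=103°: ex = (C−B)/|BC| = (0.9360,0.3520); ey = (-0.3520,0.9360)
θ=103°: P = B + -2.72·ex + -1.67·ey = (-2.4081,-0.5717)
θ=134°: B = A + 2.00·(cos134°, sin134°) = (-1.3893, 1.4387)
θ=134°: |BD| = 8.5118
θ=134°: circle(B,4.00) ∩ circle(D,5.00): a=3.7272, h=1.4519
θ=134°:   candidates: C₊=(2.5297,2.2397) cross=12.358; C₋=(2.0389,-0.6223) cross=-12.358
θ=134°:   branch + wants cross > 0 → take C=(2.5297,2.2397) (cross=12.358)
θ=134°: ex = (C−B)/|BC| = (0.9797,0.2002); ey = (-0.2002,0.9797)
θ=134°: P = B + -2.72·ex + -1.67·ey = (-3.7198,-0.7422)
θ=229°: B = A + 2.00·(cos229°, sin229°) = (-1.3121, -1.5094)
θ=229°: |BD| = 8.4481
θ=229°: circle(B,4.00) ∩ circle(D,5.00): a=3.6914, h=1.5407
θ=229°:   candidates: C₊=(2.0446,0.6661) cross=13.016; C₋=(2.5951,-2.3658) cross=-13.016
θ=229°:   branch + wants cross > 0 → take C=(2.0446,0.6661) (cross=13.016)
θ=229°: ex = (C−B)/|BC| = (0.8392,0.5439); ey = (-0.5439,0.8392)
θ=229°: P = B + -2.72·ex + -1.67·ey = (-2.6864,-4.3902)

θ=103°: -2.41 -0.57
θ=134°: -3.72 -0.74
θ=229°: -2.69 -4.39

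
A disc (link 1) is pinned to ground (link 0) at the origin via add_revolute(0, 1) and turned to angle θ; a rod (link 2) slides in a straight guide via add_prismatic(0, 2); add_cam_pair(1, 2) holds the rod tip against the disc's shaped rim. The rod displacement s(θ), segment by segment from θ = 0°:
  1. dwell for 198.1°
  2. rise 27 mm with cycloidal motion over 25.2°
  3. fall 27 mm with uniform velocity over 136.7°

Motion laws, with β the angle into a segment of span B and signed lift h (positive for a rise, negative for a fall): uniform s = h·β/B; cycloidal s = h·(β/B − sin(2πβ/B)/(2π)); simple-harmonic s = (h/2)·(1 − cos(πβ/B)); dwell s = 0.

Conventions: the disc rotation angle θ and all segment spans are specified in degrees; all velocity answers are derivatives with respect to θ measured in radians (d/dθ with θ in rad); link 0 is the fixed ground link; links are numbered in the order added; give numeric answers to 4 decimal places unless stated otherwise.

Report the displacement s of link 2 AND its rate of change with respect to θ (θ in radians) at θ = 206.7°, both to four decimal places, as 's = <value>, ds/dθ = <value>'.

segment 1 (0° to 198.1°, dwell): s unchanged at 0.0000
θ = 206.7° falls in segment 2 (198.1° to 223.3°, cycloidal, h = 27): β = 206.7 − 198.1 = 8.6°, B = 25.2°; Δs = 27·(0.3413 − sin(2π·0.3413)/(2π)) = 5.6045; s = 0.0000 + 5.6045 = 5.6045
velocity in seg [198.1°–223.3°] (cycloidal), θ in radians: β = 8.6° = 0.1501 rad, B = 25.2° = 0.4398 rad; ds/dθ = (h/B)(1 − cos(2πβ/B)) = (27/0.4398)(1 − cos(2π·0.3413)) = 94.694347 mm/rad

s = 5.6045, ds/dθ = 94.6943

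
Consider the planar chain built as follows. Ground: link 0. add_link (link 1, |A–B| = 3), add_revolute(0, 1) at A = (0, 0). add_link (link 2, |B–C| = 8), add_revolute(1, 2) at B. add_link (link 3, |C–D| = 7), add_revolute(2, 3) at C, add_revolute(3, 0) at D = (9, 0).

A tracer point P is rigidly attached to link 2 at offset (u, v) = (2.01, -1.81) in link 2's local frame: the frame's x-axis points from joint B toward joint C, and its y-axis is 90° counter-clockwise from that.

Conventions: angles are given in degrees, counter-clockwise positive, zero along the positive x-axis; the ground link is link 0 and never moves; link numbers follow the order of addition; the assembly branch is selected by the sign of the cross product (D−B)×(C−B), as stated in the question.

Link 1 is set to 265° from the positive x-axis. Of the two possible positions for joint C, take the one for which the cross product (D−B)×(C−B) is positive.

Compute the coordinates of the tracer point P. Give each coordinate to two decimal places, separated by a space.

A=(0,0), D=(9.00,0)
B = A + 3.00·(cos265°, sin265°) = (-0.2615, -2.9886)
|BD| = 9.7317
circle(B,8.00) ∩ circle(D,7.00): a=5.6365, h=5.6771
  candidates: C₊=(3.3593,4.1452) cross=55.248; C₋=(6.8461,-6.6604) cross=-55.248
  branch + wants cross > 0 → take C=(3.3593,4.1452) (cross=55.248)
ex = (C−B)/|BC| = (0.4526,0.8917); ey = (-0.8917,0.4526)
P = B + 2.01·ex + -1.81·ey = (2.2623,-2.0154)

2.26 -2.02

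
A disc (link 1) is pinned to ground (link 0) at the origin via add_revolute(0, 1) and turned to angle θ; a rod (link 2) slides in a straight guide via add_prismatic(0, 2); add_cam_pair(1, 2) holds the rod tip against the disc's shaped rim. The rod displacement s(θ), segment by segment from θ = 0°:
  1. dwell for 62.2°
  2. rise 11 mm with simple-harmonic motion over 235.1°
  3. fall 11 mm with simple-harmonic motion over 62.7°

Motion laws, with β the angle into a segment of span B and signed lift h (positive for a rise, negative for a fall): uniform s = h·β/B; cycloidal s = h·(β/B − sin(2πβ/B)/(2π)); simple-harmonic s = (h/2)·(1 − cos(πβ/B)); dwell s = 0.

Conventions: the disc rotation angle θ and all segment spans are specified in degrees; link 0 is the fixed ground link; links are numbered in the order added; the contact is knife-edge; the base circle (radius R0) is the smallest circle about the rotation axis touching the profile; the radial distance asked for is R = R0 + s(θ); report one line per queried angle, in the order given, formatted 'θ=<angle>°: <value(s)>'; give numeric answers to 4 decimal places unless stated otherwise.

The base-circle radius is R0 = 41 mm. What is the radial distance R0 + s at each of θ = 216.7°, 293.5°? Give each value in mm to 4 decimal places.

segment 1 (0° to 62.2°, dwell): s unchanged at 0.0000
θ = 216.7° falls in segment 2 (62.2° to 297.3°, simple-harmonic, h = 11): β = 216.7 − 62.2 = 154.5°, B = 235.1°; Δs = 11/2·(1 − cos(π·0.6572)) = 8.1066; s = 0.0000 + 8.1066 = 8.1066
θ = 293.5° falls in segment 2 (62.2° to 297.3°, simple-harmonic, h = 11): β = 293.5 − 62.2 = 231.3°, B = 235.1°; Δs = 11/2·(1 − cos(π·0.9838)) = 10.9929; s = 0.0000 + 10.9929 = 10.9929
θ=216.7°: R = R0 + s = 41 + 8.1066 = 49.1066
θ=293.5°: R = R0 + s = 41 + 10.9929 = 51.9929

θ=216.7°: 49.1066
θ=293.5°: 51.9929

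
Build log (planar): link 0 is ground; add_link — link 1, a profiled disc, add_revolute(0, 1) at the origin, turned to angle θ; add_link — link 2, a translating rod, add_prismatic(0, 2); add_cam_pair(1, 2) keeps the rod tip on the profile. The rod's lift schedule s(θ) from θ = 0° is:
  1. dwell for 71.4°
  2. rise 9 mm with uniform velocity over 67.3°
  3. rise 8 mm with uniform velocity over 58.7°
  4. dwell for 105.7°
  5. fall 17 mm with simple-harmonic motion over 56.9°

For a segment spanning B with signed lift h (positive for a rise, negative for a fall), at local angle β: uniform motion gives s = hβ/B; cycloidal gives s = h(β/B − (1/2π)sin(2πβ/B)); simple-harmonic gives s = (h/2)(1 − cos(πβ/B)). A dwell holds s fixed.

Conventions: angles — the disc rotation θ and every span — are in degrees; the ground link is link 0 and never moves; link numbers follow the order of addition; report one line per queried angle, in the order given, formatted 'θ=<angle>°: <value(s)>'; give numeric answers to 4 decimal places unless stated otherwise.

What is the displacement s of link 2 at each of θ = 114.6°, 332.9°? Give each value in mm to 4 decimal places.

seg 1 [0°–71.4°] dwell: s stays 0.0000
seg 2 [71.4°–138.7°] uniform, h=9: θ=114.6° here. β=43.2, B=67.3. 9·43.2/67.3 = 5.7771 → s = 5.7771
seg 2 [71.4°–138.7°] uniform, h=9: full span → s += 9 → s = 9.0000
seg 3 [138.7°–197.4°] uniform, h=8: full span → s += 8 → s = 17.0000
seg 4 [197.4°–303.1°] dwell: s stays 17.0000
seg 5 [303.1°–360°] simple-harmonic, h=-17: θ=332.9° here. β=29.8, B=56.9. -17/2·(1 − cos(π·0.5237)) = -9.1330 → s = 7.8670

θ=114.6°: 5.7771
θ=332.9°: 7.8670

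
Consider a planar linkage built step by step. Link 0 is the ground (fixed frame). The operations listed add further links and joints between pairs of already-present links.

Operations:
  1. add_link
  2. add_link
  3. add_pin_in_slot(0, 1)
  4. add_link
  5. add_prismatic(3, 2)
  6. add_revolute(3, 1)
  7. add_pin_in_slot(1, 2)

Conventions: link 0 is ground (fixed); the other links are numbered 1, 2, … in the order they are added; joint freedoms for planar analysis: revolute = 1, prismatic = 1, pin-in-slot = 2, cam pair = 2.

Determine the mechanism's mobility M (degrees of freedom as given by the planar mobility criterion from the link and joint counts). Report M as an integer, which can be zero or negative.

link 0 = ground. State L|J1|J2 = 1|0|0
+link1  2|0|0
+link2  3|0|0
PS(0,1) f=2→J2  3|0|1
+link3  4|0|1
P(3,2) f=1→J1  4|1|1
R(3,1) f=1→J1  4|2|1
PS(1,2) f=2→J2  4|2|2
M = 3(4−1)−2·2−2 = 9−4−2 = 3

M = 3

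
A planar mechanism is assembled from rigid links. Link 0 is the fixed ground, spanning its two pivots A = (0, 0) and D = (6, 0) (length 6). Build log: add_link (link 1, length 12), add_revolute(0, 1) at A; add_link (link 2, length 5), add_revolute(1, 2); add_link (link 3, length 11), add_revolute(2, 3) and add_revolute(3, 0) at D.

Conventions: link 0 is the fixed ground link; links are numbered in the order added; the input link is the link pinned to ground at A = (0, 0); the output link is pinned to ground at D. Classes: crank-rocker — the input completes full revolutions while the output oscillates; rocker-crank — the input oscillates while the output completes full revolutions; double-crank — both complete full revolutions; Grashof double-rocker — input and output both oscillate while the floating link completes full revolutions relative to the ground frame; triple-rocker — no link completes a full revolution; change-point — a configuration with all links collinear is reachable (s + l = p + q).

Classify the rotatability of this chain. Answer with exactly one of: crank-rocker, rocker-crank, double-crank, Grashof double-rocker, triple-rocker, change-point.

lengths: ground=6, input=12, coupler=5, output=11
sorted: s=5 (shortest), l=12 (longest), p+q=17
s + l = 17 vs p + q = 17
s + l = p + q → change-point (collinear configuration reachable)

change-point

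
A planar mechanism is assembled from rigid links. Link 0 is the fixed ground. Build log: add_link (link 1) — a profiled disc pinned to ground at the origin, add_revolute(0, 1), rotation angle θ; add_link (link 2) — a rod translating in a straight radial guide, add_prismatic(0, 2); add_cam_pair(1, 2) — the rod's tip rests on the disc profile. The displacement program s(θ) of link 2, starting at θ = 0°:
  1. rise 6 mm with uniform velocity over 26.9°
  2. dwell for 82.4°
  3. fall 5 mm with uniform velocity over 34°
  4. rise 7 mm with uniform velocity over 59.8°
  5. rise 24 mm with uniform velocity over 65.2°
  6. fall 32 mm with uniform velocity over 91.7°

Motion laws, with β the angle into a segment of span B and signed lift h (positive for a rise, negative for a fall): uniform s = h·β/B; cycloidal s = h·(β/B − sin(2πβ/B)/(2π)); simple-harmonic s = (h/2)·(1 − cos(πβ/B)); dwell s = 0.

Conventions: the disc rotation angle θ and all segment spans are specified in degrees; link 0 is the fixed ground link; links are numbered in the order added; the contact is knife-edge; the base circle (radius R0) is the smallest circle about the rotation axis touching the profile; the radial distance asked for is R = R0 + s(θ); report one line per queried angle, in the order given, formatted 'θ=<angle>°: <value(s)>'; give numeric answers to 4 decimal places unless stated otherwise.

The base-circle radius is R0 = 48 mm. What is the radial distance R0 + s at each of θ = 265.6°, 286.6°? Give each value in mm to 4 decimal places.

seg 1 [0°–26.9°] uniform, h=6: full span → s += 6 → s = 6.0000
seg 2 [26.9°–109.3°] dwell: s stays 6.0000
seg 3 [109.3°–143.3°] uniform, h=-5: full span → s += -5 → s = 1.0000
seg 4 [143.3°–203.1°] uniform, h=7: full span → s += 7 → s = 8.0000
seg 5 [203.1°–268.3°] uniform, h=24: θ=265.6° here. β=62.5, B=65.2. 24·62.5/65.2 = 23.0061 → s = 31.0061
seg 5 [203.1°–268.3°] uniform, h=24: full span → s += 24 → s = 32.0000
seg 6 [268.3°–360°] uniform, h=-32: θ=286.6° here. β=18.3, B=91.7. -32·18.3/91.7 = -6.3860 → s = 25.6140
θ=265.6°: R = R0 + s = 48 + 31.0061 = 79.0061
θ=286.6°: R = R0 + s = 48 + 25.6140 = 73.6140

θ=265.6°: 79.0061
θ=286.6°: 73.6140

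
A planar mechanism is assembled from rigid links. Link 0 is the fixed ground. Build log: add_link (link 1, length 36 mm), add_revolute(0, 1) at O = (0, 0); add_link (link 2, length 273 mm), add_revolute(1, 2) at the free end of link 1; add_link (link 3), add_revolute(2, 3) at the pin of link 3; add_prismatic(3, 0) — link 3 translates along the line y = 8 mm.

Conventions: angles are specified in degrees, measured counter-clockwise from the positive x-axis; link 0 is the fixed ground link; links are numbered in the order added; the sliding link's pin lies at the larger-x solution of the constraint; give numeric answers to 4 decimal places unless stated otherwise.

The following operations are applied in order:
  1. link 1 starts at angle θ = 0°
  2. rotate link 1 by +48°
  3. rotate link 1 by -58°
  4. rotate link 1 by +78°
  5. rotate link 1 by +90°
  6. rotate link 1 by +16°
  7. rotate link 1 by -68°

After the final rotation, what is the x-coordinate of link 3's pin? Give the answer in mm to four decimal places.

geometry: r = 36 mm, L = 273 mm, e = 8 mm; θ starts at 0°
rotate link 1 by +48°: θ ← 0° +48° = 48°
rotate link 1 by -58°: θ ← 48° -58° = -10°
rotate link 1 by +78°: θ ← -10° +78° = 68°
rotate link 1 by +90°: θ ← 68° +90° = 158°
rotate link 1 by +16°: θ ← 158° +16° = 174°
rotate link 1 by -68°: θ ← 174° -68° = 106°
crank pin P = (r cos θ, r sin θ) = (-9.922945, 34.605421)
h = r sin θ − e = 34.605421 − 8 = 26.605421
x = r cos θ + √(L² − h²) = -9.922945 + 271.700481 = 261.777537

261.7775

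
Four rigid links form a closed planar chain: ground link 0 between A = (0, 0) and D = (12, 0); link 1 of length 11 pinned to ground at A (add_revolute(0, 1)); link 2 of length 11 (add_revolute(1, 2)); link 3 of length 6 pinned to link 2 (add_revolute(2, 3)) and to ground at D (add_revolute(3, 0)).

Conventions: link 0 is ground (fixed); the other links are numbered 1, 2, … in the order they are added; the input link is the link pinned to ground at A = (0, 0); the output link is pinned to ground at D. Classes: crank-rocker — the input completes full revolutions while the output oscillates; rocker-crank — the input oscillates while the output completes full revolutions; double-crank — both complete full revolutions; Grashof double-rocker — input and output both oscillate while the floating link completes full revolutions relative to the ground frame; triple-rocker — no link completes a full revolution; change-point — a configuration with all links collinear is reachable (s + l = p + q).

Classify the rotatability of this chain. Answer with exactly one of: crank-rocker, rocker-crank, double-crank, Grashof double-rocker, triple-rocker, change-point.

lengths: ground=12, input=11, coupler=11, output=6
sorted: s=6 (shortest), l=12 (longest), p+q=22
s + l = 18 vs p + q = 22
s + l < p + q (Grashof) with shortest = output link → rocker-crank

rocker-crank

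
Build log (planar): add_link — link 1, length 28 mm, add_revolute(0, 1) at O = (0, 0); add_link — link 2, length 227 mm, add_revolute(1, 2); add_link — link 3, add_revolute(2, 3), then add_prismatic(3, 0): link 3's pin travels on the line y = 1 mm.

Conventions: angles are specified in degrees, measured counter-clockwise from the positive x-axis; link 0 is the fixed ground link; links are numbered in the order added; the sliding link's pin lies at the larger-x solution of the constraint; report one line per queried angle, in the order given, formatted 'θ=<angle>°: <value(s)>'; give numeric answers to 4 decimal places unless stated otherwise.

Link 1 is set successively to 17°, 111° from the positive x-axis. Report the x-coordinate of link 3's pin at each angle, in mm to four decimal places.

geometry: r = 28 mm, L = 227 mm, e = 1 mm
θ=17°: crank pin P = (r cos θ, r sin θ) = (26.776533, 8.186408)
θ=17°: h = r sin θ − e = 8.186408 − 1 = 7.186408
θ=17°: x = r cos θ + √(L² − h²) = 26.776533 + 226.886217 = 253.662750
θ=111°: crank pin P = (r cos θ, r sin θ) = (-10.034303, 26.140252)
θ=111°: h = r sin θ − e = 26.140252 − 1 = 25.140252
θ=111°: x = r cos θ + √(L² − h²) = -10.034303 + 225.603563 = 215.569261

θ=17°: 253.6628
θ=111°: 215.5693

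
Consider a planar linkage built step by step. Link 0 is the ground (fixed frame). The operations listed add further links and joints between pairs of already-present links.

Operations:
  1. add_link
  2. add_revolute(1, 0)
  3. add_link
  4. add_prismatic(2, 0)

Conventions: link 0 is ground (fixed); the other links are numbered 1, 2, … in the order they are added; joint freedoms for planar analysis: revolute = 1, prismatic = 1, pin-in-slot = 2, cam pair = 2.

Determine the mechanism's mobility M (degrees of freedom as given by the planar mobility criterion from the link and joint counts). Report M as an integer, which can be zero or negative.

link 0 = ground. State L|J1|J2 = 1|0|0
+link1  2|0|0
R(1,0) f=1→J1  2|1|0
+link2  3|1|0
P(2,0) f=1→J1  3|2|0
M = 3(3−1)−2·2−0 = 6−4−0 = 2

M = 2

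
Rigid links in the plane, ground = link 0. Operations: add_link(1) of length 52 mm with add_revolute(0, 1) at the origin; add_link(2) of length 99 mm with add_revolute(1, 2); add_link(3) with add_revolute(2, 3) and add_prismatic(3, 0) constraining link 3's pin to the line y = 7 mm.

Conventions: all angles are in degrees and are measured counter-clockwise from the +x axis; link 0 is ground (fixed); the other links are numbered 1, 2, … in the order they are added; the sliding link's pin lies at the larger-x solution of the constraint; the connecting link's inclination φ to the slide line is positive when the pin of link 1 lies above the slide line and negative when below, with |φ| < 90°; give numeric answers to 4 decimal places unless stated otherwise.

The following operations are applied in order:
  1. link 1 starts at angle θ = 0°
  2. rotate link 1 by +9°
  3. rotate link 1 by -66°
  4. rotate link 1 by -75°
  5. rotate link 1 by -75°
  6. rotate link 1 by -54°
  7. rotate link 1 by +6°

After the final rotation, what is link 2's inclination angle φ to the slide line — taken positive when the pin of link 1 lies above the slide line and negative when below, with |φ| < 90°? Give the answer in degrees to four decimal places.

geometry: r = 52 mm, L = 99 mm, e = 7 mm; θ starts at 0°
rotate link 1 by +9°: θ ← 0° +9° = 9°
rotate link 1 by -66°: θ ← 9° -66° = -57°
rotate link 1 by -75°: θ ← -57° -75° = -132°
rotate link 1 by -75°: θ ← -132° -75° = -207°
rotate link 1 by -54°: θ ← -207° -54° = -261°
rotate link 1 by +6°: θ ← -261° +6° = -255°
h = r sin θ − e = 50.228143 − 7 = 43.228143
sin φ = h / L = 43.228143 / 99 = 0.43664791
φ = arcsin(0.43664791) = 25.890199°

25.8902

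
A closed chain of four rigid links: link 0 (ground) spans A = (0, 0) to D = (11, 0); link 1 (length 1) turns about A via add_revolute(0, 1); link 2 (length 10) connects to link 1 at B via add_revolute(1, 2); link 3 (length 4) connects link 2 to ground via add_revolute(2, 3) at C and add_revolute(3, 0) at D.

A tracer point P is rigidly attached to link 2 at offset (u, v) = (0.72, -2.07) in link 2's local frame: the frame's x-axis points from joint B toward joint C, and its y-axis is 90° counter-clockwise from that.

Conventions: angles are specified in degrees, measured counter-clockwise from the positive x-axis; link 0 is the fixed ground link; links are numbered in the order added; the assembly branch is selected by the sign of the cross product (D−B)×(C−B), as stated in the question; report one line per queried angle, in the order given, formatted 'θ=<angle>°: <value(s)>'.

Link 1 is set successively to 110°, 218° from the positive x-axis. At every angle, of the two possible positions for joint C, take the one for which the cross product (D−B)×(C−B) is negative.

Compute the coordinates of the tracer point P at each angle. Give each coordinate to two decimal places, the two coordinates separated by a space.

A=(0,0), D=(11.00,0)
θ=110°: B = A + 1.00·(cos110°, sin110°) = (-0.3420, 0.9397)
θ=110°: |BD| = 11.3809
θ=110°: circle(B,10.00) ∩ circle(D,4.00): a=9.3808, h=3.4641
θ=110°:   candidates: C₊=(9.2928,3.6174) cross=39.424; C₋=(8.7208,-3.2871) cross=-39.424
θ=110°:   branch - wants cross < 0 → take C=(8.7208,-3.2871) (cross=-39.424)
θ=110°: ex = (C−B)/|BC| = (0.9063,-0.4227); ey = (0.4227,0.9063)
θ=110°: P = B + 0.72·ex + -2.07·ey = (-0.5644,-1.2406)
θ=218°: B = A + 1.00·(cos218°, sin218°) = (-0.7880, -0.6157)
θ=218°: |BD| = 11.8041
θ=218°: circle(B,10.00) ∩ circle(D,4.00): a=9.4601, h=3.2413
θ=218°:   candidates: C₊=(8.4902,3.1146) cross=38.260; C₋=(8.8283,-3.3591) cross=-38.260
θ=218°:   branch - wants cross < 0 → take C=(8.8283,-3.3591) (cross=-38.260)
θ=218°: ex = (C−B)/|BC| = (0.9616,-0.2743); ey = (0.2743,0.9616)
θ=218°: P = B + 0.72·ex + -2.07·ey = (-0.6635,-2.8038)

θ=110°: -0.56 -1.24
θ=218°: -0.66 -2.80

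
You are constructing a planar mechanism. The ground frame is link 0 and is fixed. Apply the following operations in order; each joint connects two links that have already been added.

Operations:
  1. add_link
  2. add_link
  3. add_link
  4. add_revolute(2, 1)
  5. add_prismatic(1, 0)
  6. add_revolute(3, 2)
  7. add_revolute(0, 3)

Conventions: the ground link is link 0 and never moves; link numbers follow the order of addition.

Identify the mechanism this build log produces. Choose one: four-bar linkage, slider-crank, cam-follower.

links: 4 (incl. ground); joints: 3 revolute, 1 prismatic, 0 higher (cam) pair, forming one closed loop
4 links, 3 revolutes + 1 prismatic in one loop → slider-crank

slider-crank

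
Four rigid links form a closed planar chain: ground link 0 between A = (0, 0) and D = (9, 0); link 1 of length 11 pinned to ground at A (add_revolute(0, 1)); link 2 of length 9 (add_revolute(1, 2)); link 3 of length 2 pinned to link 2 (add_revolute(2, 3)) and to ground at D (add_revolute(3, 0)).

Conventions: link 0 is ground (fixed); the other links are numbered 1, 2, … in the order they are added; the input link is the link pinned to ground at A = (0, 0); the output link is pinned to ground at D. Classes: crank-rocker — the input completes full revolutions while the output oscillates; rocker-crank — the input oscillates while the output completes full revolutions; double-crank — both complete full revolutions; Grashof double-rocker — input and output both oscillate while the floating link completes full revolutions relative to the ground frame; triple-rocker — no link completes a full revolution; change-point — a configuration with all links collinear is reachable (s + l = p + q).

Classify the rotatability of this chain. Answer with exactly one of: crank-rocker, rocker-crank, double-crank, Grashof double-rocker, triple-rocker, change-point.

lengths: ground=9, input=11, coupler=9, output=2
sorted: s=2 (shortest), l=11 (longest), p+q=18
s + l = 13 vs p + q = 18
s + l < p + q (Grashof) with shortest = output link → rocker-crank

rocker-crank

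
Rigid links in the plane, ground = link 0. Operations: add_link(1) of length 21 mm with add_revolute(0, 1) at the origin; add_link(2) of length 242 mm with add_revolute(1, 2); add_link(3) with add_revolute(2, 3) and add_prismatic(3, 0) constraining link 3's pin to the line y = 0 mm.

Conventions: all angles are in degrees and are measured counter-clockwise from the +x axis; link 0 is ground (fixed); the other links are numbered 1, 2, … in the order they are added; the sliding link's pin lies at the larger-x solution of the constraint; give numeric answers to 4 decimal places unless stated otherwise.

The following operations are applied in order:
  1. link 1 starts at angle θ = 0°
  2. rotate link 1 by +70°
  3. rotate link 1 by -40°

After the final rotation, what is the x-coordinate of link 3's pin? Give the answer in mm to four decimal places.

geometry: r = 21 mm, L = 242 mm, e = 0 mm; θ starts at 0°
rotate link 1 by +70°: θ ← 0° +70° = 70°
rotate link 1 by -40°: θ ← 70° -40° = 30°
crank pin P = (r cos θ, r sin θ) = (18.186533, 10.500000)
h = r sin θ − e = 10.500000 − 0 = 10.500000
x = r cos θ + √(L² − h²) = 18.186533 + 241.772103 = 259.958637

259.9586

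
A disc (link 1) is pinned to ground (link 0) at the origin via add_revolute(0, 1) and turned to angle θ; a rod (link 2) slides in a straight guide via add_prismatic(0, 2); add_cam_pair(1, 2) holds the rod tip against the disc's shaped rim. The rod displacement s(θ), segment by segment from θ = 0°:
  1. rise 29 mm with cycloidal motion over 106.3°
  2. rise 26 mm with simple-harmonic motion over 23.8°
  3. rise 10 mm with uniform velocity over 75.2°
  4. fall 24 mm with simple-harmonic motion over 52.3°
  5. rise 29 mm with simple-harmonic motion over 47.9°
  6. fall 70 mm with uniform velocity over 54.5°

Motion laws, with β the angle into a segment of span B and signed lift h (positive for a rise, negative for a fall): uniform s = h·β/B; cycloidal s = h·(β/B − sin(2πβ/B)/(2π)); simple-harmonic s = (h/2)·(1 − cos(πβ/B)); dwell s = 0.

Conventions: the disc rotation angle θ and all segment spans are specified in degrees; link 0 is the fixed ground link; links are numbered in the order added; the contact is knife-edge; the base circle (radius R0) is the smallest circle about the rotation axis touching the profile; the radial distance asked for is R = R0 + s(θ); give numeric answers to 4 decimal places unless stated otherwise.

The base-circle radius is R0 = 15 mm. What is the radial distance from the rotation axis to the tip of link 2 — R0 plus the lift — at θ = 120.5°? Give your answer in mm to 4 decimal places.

segment 1 (0° to 106.3°, cycloidal, h = 29) is passed completely: s = 0.0000 + (29) = 29.0000
θ = 120.5° falls in segment 2 (106.3° to 130.1°, simple-harmonic, h = 26): β = 120.5 − 106.3 = 14.2°, B = 23.8°; Δs = 26/2·(1 − cos(π·0.5966)) = 16.8864; s = 29.0000 + 16.8864 = 45.8864
R = R0 + s = 15 + 45.8864 = 60.8864

60.8864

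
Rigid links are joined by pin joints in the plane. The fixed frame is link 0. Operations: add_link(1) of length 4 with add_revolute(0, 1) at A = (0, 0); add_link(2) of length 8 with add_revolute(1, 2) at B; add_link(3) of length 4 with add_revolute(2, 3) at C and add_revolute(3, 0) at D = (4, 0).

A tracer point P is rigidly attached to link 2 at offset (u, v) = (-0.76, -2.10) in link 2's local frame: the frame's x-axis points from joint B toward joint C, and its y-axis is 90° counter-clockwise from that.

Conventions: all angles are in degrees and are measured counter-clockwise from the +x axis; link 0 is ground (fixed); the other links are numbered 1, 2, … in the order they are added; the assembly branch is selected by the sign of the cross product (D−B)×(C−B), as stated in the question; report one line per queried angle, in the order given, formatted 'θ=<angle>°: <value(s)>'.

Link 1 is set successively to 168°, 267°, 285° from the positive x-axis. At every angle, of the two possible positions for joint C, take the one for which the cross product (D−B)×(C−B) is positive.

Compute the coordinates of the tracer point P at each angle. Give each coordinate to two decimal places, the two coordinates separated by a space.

A=(0,0), D=(4.00,0)
θ=168°: B = A + 4.00·(cos168°, sin168°) = (-3.9126, 0.8316)
θ=168°: |BD| = 7.9562
θ=168°: circle(B,8.00) ∩ circle(D,4.00): a=6.9946, h=3.8827
θ=168°:   candidates: C₊=(3.4496,3.9619) cross=30.891; C₋=(2.6379,-3.7609) cross=-30.891
θ=168°:   branch + wants cross > 0 → take C=(3.4496,3.9619) (cross=30.891)
θ=168°: ex = (C−B)/|BC| = (0.9203,0.3913); ey = (-0.3913,0.9203)
θ=168°: P = B + -0.76·ex + -2.10·ey = (-3.7903,-1.3983)
θ=267°: B = A + 4.00·(cos267°, sin267°) = (-0.2093, -3.9945)
θ=267°: |BD| = 5.8030
θ=267°: circle(B,8.00) ∩ circle(D,4.00): a=7.0373, h=3.8048
θ=267°:   candidates: C₊=(2.2763,3.6095) cross=22.079; C₋=(7.5144,-1.9103) cross=-22.079
θ=267°:   branch + wants cross > 0 → take C=(2.2763,3.6095) (cross=22.079)
θ=267°: ex = (C−B)/|BC| = (0.3107,0.9505); ey = (-0.9505,0.3107)
θ=267°: P = B + -0.76·ex + -2.10·ey = (1.5506,-5.3694)
θ=285°: B = A + 4.00·(cos285°, sin285°) = (1.0353, -3.8637)
θ=285°: |BD| = 4.8701
θ=285°: circle(B,8.00) ∩ circle(D,4.00): a=7.3631, h=3.1281
θ=285°:   candidates: C₊=(3.0360,3.8821) cross=15.234; C₋=(7.9993,0.0736) cross=-15.234
θ=285°:   branch + wants cross > 0 → take C=(3.0360,3.8821) (cross=15.234)
θ=285°: ex = (C−B)/|BC| = (0.2501,0.9682); ey = (-0.9682,0.2501)
θ=285°: P = B + -0.76·ex + -2.10·ey = (2.8785,-5.1247)

θ=168°: -3.79 -1.40
θ=267°: 1.55 -5.37
θ=285°: 2.88 -5.12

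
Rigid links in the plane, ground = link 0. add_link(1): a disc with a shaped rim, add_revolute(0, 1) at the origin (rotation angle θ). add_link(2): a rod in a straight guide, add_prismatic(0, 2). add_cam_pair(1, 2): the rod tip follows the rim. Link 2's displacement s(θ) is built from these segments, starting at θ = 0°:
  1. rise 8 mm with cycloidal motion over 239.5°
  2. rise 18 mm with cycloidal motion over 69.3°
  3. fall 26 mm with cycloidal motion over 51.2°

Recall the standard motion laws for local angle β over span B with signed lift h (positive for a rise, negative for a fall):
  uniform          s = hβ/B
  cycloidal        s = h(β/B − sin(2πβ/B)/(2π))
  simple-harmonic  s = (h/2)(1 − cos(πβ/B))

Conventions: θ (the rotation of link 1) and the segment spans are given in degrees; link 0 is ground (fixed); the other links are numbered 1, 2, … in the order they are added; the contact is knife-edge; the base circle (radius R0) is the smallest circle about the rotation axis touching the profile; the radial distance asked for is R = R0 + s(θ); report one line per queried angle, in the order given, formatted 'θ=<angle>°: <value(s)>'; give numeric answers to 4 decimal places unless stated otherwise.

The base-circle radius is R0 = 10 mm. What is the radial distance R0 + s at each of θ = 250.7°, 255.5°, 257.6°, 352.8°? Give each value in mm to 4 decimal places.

segment 1 (0° to 239.5°, cycloidal, h = 8) is passed completely: s = 0.0000 + (8) = 8.0000
θ = 250.7° falls in segment 2 (239.5° to 308.8°, cycloidal, h = 18): β = 250.7 − 239.5 = 11.2°, B = 69.3°; Δs = 18·(0.1616 − sin(2π·0.1616)/(2π)) = 0.4748; s = 8.0000 + 0.4748 = 8.4748
θ = 255.5° falls in segment 2 (239.5° to 308.8°, cycloidal, h = 18): β = 255.5 − 239.5 = 16°, B = 69.3°; Δs = 18·(0.2309 − sin(2π·0.2309)/(2π)) = 1.3117; s = 8.0000 + 1.3117 = 9.3117
θ = 257.6° falls in segment 2 (239.5° to 308.8°, cycloidal, h = 18): β = 257.6 − 239.5 = 18.1°, B = 69.3°; Δs = 18·(0.2612 − sin(2π·0.2612)/(2π)) = 1.8436; s = 8.0000 + 1.8436 = 9.8436
segment 2 (239.5° to 308.8°, cycloidal, h = 18) is passed completely: s = 8.0000 + (18) = 26.0000
θ = 352.8° falls in segment 3 (308.8° to 360°, cycloidal, h = -26): β = 352.8 − 308.8 = 44°, B = 51.2°; Δs = -26·(0.8594 − sin(2π·0.8594)/(2π)) = -25.5425; s = 26.0000 − 25.5425 = 0.4575
θ=250.7°: R = R0 + s = 10 + 8.4748 = 18.4748
θ=255.5°: R = R0 + s = 10 + 9.3117 = 19.3117
θ=257.6°: R = R0 + s = 10 + 9.8436 = 19.8436
θ=352.8°: R = R0 + s = 10 + 0.4575 = 10.4575

θ=250.7°: 18.4748
θ=255.5°: 19.3117
θ=257.6°: 19.8436
θ=352.8°: 10.4575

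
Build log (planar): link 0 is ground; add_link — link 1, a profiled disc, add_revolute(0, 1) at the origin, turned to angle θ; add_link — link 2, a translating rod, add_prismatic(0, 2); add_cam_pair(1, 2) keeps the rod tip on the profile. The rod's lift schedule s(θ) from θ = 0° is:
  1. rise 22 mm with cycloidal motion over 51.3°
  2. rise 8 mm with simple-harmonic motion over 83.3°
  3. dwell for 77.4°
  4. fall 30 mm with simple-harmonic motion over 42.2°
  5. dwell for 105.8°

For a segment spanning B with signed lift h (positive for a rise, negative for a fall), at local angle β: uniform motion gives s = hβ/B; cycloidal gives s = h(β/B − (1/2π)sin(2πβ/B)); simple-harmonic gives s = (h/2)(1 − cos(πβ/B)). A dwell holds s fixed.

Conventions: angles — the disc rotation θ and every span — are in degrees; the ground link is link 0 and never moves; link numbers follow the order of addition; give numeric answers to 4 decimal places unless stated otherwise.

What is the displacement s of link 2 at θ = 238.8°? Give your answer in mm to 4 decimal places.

seg 1 [0°–51.3°] cycloidal, h=22: full span → s += 22 → s = 22.0000
seg 2 [51.3°–134.6°] simple-harmonic, h=8: full span → s += 8 → s = 30.0000
seg 3 [134.6°–212°] dwell: s stays 30.0000
seg 4 [212°–254.2°] simple-harmonic, h=-30: θ=238.8° here. β=26.8, B=42.2. -30/2·(1 − cos(π·0.6351)) = -21.1758 → s = 8.8242

8.8242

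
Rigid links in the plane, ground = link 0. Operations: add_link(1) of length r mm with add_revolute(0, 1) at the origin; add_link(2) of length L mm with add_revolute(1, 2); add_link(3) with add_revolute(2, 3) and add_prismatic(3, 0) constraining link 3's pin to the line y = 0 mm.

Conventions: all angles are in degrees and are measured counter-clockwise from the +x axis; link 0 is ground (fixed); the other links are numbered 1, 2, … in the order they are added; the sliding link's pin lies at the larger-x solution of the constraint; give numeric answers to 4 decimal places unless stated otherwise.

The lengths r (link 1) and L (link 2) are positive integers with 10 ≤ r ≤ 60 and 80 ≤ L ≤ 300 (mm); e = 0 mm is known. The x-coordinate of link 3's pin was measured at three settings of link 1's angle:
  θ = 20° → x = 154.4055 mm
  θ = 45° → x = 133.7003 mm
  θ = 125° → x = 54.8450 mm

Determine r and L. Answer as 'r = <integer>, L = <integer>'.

constraint per measurement: (x − r cos θ)² + (r sin θ − e)² = L²
subtracting the θ₁ and θ₂ equations cancels the r² and L² terms:
r = (x₁² − x₂²) / (2[(x₁cos θ₁ + e sin θ₁) − (x₂cos θ₂ + e sin θ₂)]) = 59.0000 → r = 59
L² = (x₁ − r cos θ₁)² + (r sin θ₁ − e)² = 10201.0008 → L = 101.0000 → L = 101
check at θ₃=125°: x = 54.8450 (printed 54.8450) ✓

r = 59, L = 101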